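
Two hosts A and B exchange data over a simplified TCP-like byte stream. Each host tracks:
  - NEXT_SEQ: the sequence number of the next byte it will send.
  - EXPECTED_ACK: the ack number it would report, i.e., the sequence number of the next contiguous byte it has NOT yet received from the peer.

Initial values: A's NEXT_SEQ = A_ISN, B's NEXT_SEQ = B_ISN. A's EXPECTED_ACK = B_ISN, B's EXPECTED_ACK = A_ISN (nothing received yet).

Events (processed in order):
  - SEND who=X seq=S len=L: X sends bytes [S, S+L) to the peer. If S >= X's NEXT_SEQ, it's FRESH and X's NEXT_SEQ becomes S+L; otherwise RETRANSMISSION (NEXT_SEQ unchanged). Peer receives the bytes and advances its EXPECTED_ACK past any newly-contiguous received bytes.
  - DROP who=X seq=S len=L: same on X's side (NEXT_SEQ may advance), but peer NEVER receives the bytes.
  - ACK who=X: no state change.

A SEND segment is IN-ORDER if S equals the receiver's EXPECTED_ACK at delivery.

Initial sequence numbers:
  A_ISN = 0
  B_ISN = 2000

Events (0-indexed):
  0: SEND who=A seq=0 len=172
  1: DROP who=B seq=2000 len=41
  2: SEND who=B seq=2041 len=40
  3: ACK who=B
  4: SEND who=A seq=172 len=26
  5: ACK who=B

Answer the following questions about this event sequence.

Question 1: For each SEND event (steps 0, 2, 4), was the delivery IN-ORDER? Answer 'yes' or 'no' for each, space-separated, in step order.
Answer: yes no yes

Derivation:
Step 0: SEND seq=0 -> in-order
Step 2: SEND seq=2041 -> out-of-order
Step 4: SEND seq=172 -> in-order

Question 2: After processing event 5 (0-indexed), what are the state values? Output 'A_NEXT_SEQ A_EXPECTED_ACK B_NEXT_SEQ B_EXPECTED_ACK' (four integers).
After event 0: A_seq=172 A_ack=2000 B_seq=2000 B_ack=172
After event 1: A_seq=172 A_ack=2000 B_seq=2041 B_ack=172
After event 2: A_seq=172 A_ack=2000 B_seq=2081 B_ack=172
After event 3: A_seq=172 A_ack=2000 B_seq=2081 B_ack=172
After event 4: A_seq=198 A_ack=2000 B_seq=2081 B_ack=198
After event 5: A_seq=198 A_ack=2000 B_seq=2081 B_ack=198

198 2000 2081 198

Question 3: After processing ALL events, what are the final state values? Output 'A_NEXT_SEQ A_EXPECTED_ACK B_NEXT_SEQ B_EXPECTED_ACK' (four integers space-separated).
After event 0: A_seq=172 A_ack=2000 B_seq=2000 B_ack=172
After event 1: A_seq=172 A_ack=2000 B_seq=2041 B_ack=172
After event 2: A_seq=172 A_ack=2000 B_seq=2081 B_ack=172
After event 3: A_seq=172 A_ack=2000 B_seq=2081 B_ack=172
After event 4: A_seq=198 A_ack=2000 B_seq=2081 B_ack=198
After event 5: A_seq=198 A_ack=2000 B_seq=2081 B_ack=198

Answer: 198 2000 2081 198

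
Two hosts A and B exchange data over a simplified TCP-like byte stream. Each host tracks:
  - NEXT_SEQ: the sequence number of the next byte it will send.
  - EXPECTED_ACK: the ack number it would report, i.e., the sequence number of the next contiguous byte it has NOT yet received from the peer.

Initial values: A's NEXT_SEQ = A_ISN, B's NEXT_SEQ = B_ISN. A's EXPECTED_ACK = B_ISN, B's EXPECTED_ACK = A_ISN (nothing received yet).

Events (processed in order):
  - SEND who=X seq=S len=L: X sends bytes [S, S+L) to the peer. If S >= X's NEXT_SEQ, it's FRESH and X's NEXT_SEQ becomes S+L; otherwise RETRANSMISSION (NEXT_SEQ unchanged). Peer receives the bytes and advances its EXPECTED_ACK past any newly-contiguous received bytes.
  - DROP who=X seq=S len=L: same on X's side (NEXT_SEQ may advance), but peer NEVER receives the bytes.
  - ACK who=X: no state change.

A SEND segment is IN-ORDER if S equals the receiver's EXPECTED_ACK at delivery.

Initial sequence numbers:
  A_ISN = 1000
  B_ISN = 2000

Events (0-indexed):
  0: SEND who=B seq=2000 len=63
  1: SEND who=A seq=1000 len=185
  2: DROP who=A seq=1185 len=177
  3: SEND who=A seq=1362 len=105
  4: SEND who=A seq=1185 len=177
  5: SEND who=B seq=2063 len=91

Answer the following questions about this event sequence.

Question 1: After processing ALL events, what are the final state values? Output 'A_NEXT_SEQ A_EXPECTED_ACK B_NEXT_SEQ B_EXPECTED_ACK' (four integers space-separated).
Answer: 1467 2154 2154 1467

Derivation:
After event 0: A_seq=1000 A_ack=2063 B_seq=2063 B_ack=1000
After event 1: A_seq=1185 A_ack=2063 B_seq=2063 B_ack=1185
After event 2: A_seq=1362 A_ack=2063 B_seq=2063 B_ack=1185
After event 3: A_seq=1467 A_ack=2063 B_seq=2063 B_ack=1185
After event 4: A_seq=1467 A_ack=2063 B_seq=2063 B_ack=1467
After event 5: A_seq=1467 A_ack=2154 B_seq=2154 B_ack=1467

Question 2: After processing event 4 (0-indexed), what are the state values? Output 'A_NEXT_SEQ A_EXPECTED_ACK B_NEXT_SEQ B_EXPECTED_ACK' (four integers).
After event 0: A_seq=1000 A_ack=2063 B_seq=2063 B_ack=1000
After event 1: A_seq=1185 A_ack=2063 B_seq=2063 B_ack=1185
After event 2: A_seq=1362 A_ack=2063 B_seq=2063 B_ack=1185
After event 3: A_seq=1467 A_ack=2063 B_seq=2063 B_ack=1185
After event 4: A_seq=1467 A_ack=2063 B_seq=2063 B_ack=1467

1467 2063 2063 1467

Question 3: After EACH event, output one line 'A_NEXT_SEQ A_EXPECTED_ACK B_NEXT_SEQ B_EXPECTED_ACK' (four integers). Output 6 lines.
1000 2063 2063 1000
1185 2063 2063 1185
1362 2063 2063 1185
1467 2063 2063 1185
1467 2063 2063 1467
1467 2154 2154 1467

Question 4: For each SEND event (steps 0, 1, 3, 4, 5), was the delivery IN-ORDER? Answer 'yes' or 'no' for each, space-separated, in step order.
Step 0: SEND seq=2000 -> in-order
Step 1: SEND seq=1000 -> in-order
Step 3: SEND seq=1362 -> out-of-order
Step 4: SEND seq=1185 -> in-order
Step 5: SEND seq=2063 -> in-order

Answer: yes yes no yes yes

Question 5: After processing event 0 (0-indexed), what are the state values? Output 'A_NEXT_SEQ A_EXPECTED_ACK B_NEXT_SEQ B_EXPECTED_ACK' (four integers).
After event 0: A_seq=1000 A_ack=2063 B_seq=2063 B_ack=1000

1000 2063 2063 1000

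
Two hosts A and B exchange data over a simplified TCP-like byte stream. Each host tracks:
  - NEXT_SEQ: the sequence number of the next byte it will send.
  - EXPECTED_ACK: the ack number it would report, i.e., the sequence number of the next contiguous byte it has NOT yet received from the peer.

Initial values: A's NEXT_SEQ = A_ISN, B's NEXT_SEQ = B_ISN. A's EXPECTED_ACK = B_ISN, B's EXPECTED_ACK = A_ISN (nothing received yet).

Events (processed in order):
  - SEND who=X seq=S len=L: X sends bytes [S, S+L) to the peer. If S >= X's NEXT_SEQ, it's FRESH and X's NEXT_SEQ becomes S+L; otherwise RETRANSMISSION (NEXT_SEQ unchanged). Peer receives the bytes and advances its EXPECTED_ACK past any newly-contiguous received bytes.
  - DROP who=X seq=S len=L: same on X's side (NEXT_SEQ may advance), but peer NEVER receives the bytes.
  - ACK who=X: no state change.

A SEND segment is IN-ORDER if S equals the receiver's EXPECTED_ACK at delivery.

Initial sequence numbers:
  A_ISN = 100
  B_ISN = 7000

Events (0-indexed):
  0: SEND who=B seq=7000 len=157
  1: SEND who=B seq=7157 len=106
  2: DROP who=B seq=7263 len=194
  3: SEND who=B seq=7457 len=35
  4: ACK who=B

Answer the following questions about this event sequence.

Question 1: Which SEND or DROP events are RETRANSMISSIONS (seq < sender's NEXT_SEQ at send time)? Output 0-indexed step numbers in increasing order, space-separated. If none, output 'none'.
Step 0: SEND seq=7000 -> fresh
Step 1: SEND seq=7157 -> fresh
Step 2: DROP seq=7263 -> fresh
Step 3: SEND seq=7457 -> fresh

Answer: none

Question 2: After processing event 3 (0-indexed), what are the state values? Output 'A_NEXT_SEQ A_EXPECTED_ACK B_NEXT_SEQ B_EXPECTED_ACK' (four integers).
After event 0: A_seq=100 A_ack=7157 B_seq=7157 B_ack=100
After event 1: A_seq=100 A_ack=7263 B_seq=7263 B_ack=100
After event 2: A_seq=100 A_ack=7263 B_seq=7457 B_ack=100
After event 3: A_seq=100 A_ack=7263 B_seq=7492 B_ack=100

100 7263 7492 100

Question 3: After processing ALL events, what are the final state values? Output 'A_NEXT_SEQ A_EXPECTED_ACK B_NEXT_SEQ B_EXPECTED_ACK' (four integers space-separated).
Answer: 100 7263 7492 100

Derivation:
After event 0: A_seq=100 A_ack=7157 B_seq=7157 B_ack=100
After event 1: A_seq=100 A_ack=7263 B_seq=7263 B_ack=100
After event 2: A_seq=100 A_ack=7263 B_seq=7457 B_ack=100
After event 3: A_seq=100 A_ack=7263 B_seq=7492 B_ack=100
After event 4: A_seq=100 A_ack=7263 B_seq=7492 B_ack=100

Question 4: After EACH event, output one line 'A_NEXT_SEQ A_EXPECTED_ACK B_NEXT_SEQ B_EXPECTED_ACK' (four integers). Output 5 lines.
100 7157 7157 100
100 7263 7263 100
100 7263 7457 100
100 7263 7492 100
100 7263 7492 100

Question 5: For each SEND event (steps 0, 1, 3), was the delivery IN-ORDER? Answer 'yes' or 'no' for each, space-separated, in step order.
Step 0: SEND seq=7000 -> in-order
Step 1: SEND seq=7157 -> in-order
Step 3: SEND seq=7457 -> out-of-order

Answer: yes yes no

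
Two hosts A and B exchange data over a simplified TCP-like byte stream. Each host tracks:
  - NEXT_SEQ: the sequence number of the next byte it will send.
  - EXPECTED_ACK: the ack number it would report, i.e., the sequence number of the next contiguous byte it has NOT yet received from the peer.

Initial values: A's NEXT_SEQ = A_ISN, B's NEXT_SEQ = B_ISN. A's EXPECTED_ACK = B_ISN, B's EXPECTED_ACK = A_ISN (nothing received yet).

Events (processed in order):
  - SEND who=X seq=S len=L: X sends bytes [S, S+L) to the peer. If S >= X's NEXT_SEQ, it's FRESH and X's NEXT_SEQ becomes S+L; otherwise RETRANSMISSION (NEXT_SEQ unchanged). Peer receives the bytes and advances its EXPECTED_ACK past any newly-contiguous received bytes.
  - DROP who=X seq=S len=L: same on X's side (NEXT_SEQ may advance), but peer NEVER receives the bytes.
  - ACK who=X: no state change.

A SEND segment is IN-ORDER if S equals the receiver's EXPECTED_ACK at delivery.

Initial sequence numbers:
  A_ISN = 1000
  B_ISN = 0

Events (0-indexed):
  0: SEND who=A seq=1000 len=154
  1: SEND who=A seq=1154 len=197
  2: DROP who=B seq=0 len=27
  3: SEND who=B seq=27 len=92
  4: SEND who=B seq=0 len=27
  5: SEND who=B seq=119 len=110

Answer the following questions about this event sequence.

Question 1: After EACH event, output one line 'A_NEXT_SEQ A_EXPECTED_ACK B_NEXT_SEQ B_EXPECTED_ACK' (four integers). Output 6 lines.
1154 0 0 1154
1351 0 0 1351
1351 0 27 1351
1351 0 119 1351
1351 119 119 1351
1351 229 229 1351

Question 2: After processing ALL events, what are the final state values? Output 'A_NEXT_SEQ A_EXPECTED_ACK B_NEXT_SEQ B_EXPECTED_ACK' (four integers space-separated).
After event 0: A_seq=1154 A_ack=0 B_seq=0 B_ack=1154
After event 1: A_seq=1351 A_ack=0 B_seq=0 B_ack=1351
After event 2: A_seq=1351 A_ack=0 B_seq=27 B_ack=1351
After event 3: A_seq=1351 A_ack=0 B_seq=119 B_ack=1351
After event 4: A_seq=1351 A_ack=119 B_seq=119 B_ack=1351
After event 5: A_seq=1351 A_ack=229 B_seq=229 B_ack=1351

Answer: 1351 229 229 1351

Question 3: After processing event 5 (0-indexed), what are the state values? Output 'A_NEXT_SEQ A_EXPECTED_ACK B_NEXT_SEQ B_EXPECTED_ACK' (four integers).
After event 0: A_seq=1154 A_ack=0 B_seq=0 B_ack=1154
After event 1: A_seq=1351 A_ack=0 B_seq=0 B_ack=1351
After event 2: A_seq=1351 A_ack=0 B_seq=27 B_ack=1351
After event 3: A_seq=1351 A_ack=0 B_seq=119 B_ack=1351
After event 4: A_seq=1351 A_ack=119 B_seq=119 B_ack=1351
After event 5: A_seq=1351 A_ack=229 B_seq=229 B_ack=1351

1351 229 229 1351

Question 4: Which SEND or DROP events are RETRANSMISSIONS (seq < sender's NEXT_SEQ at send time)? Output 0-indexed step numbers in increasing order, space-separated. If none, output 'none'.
Answer: 4

Derivation:
Step 0: SEND seq=1000 -> fresh
Step 1: SEND seq=1154 -> fresh
Step 2: DROP seq=0 -> fresh
Step 3: SEND seq=27 -> fresh
Step 4: SEND seq=0 -> retransmit
Step 5: SEND seq=119 -> fresh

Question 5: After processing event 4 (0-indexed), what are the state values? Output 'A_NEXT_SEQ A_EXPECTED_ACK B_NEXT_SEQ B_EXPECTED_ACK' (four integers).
After event 0: A_seq=1154 A_ack=0 B_seq=0 B_ack=1154
After event 1: A_seq=1351 A_ack=0 B_seq=0 B_ack=1351
After event 2: A_seq=1351 A_ack=0 B_seq=27 B_ack=1351
After event 3: A_seq=1351 A_ack=0 B_seq=119 B_ack=1351
After event 4: A_seq=1351 A_ack=119 B_seq=119 B_ack=1351

1351 119 119 1351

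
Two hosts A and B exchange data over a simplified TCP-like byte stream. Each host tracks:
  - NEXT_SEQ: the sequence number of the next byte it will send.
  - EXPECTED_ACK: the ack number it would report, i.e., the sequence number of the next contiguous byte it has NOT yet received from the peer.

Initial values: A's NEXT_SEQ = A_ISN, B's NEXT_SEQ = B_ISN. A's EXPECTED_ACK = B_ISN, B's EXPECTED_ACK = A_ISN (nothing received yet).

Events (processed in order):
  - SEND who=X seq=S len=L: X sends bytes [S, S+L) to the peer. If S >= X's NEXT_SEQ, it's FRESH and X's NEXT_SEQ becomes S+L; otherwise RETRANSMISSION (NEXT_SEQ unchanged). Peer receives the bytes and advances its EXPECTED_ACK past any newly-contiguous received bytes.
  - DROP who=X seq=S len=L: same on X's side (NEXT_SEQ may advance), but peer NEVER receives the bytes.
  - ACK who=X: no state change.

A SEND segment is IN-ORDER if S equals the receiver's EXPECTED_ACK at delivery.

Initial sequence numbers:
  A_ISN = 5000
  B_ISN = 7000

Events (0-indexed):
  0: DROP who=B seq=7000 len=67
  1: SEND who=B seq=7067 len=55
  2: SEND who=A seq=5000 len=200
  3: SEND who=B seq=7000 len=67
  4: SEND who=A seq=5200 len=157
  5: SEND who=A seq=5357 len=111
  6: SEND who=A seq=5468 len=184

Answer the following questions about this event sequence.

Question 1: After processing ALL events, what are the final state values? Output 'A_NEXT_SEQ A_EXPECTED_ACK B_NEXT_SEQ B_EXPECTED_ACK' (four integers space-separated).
After event 0: A_seq=5000 A_ack=7000 B_seq=7067 B_ack=5000
After event 1: A_seq=5000 A_ack=7000 B_seq=7122 B_ack=5000
After event 2: A_seq=5200 A_ack=7000 B_seq=7122 B_ack=5200
After event 3: A_seq=5200 A_ack=7122 B_seq=7122 B_ack=5200
After event 4: A_seq=5357 A_ack=7122 B_seq=7122 B_ack=5357
After event 5: A_seq=5468 A_ack=7122 B_seq=7122 B_ack=5468
After event 6: A_seq=5652 A_ack=7122 B_seq=7122 B_ack=5652

Answer: 5652 7122 7122 5652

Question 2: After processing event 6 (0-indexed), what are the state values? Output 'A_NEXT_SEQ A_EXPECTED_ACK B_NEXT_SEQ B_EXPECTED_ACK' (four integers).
After event 0: A_seq=5000 A_ack=7000 B_seq=7067 B_ack=5000
After event 1: A_seq=5000 A_ack=7000 B_seq=7122 B_ack=5000
After event 2: A_seq=5200 A_ack=7000 B_seq=7122 B_ack=5200
After event 3: A_seq=5200 A_ack=7122 B_seq=7122 B_ack=5200
After event 4: A_seq=5357 A_ack=7122 B_seq=7122 B_ack=5357
After event 5: A_seq=5468 A_ack=7122 B_seq=7122 B_ack=5468
After event 6: A_seq=5652 A_ack=7122 B_seq=7122 B_ack=5652

5652 7122 7122 5652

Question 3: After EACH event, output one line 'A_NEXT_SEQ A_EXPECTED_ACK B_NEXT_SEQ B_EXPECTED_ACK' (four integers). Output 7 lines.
5000 7000 7067 5000
5000 7000 7122 5000
5200 7000 7122 5200
5200 7122 7122 5200
5357 7122 7122 5357
5468 7122 7122 5468
5652 7122 7122 5652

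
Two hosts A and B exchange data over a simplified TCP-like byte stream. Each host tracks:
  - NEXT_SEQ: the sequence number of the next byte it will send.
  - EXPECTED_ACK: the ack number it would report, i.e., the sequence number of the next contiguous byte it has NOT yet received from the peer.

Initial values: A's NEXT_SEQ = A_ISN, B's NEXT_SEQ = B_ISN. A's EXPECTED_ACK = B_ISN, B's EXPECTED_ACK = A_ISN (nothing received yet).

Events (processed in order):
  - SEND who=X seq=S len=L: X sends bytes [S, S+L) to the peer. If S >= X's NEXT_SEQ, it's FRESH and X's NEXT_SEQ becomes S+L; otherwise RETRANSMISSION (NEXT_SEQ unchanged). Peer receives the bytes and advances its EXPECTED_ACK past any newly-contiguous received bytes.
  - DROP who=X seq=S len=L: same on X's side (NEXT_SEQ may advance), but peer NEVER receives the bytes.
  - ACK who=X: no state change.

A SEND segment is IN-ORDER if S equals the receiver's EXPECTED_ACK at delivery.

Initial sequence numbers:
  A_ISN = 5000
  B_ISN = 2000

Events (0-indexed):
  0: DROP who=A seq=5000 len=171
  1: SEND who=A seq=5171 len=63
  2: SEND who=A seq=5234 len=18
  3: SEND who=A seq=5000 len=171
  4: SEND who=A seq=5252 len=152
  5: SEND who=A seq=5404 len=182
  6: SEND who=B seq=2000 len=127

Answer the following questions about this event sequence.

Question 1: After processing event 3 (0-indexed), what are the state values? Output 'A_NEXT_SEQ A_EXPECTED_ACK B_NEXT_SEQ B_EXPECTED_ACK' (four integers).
After event 0: A_seq=5171 A_ack=2000 B_seq=2000 B_ack=5000
After event 1: A_seq=5234 A_ack=2000 B_seq=2000 B_ack=5000
After event 2: A_seq=5252 A_ack=2000 B_seq=2000 B_ack=5000
After event 3: A_seq=5252 A_ack=2000 B_seq=2000 B_ack=5252

5252 2000 2000 5252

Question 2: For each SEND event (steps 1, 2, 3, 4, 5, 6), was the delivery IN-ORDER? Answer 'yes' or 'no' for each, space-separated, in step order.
Step 1: SEND seq=5171 -> out-of-order
Step 2: SEND seq=5234 -> out-of-order
Step 3: SEND seq=5000 -> in-order
Step 4: SEND seq=5252 -> in-order
Step 5: SEND seq=5404 -> in-order
Step 6: SEND seq=2000 -> in-order

Answer: no no yes yes yes yes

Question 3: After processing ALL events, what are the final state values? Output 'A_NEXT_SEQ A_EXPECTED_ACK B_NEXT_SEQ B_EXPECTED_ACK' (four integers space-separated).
Answer: 5586 2127 2127 5586

Derivation:
After event 0: A_seq=5171 A_ack=2000 B_seq=2000 B_ack=5000
After event 1: A_seq=5234 A_ack=2000 B_seq=2000 B_ack=5000
After event 2: A_seq=5252 A_ack=2000 B_seq=2000 B_ack=5000
After event 3: A_seq=5252 A_ack=2000 B_seq=2000 B_ack=5252
After event 4: A_seq=5404 A_ack=2000 B_seq=2000 B_ack=5404
After event 5: A_seq=5586 A_ack=2000 B_seq=2000 B_ack=5586
After event 6: A_seq=5586 A_ack=2127 B_seq=2127 B_ack=5586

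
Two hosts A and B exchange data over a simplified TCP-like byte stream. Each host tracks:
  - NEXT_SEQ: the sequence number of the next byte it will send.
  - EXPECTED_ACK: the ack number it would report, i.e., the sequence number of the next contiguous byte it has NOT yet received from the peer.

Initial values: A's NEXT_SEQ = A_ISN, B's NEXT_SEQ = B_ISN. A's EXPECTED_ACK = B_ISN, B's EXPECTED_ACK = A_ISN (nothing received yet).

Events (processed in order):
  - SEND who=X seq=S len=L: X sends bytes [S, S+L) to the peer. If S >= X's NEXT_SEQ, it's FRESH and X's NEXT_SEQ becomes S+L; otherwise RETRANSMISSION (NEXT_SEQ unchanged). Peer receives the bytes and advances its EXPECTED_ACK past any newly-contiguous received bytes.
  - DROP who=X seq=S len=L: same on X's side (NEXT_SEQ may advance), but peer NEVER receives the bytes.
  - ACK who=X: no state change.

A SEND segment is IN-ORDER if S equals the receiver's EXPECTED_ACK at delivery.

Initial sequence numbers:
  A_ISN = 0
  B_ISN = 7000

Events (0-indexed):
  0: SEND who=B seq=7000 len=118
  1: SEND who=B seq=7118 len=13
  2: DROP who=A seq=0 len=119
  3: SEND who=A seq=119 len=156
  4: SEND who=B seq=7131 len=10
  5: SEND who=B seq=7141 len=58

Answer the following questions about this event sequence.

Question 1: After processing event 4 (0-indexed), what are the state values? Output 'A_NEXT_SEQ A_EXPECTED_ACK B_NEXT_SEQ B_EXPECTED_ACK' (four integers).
After event 0: A_seq=0 A_ack=7118 B_seq=7118 B_ack=0
After event 1: A_seq=0 A_ack=7131 B_seq=7131 B_ack=0
After event 2: A_seq=119 A_ack=7131 B_seq=7131 B_ack=0
After event 3: A_seq=275 A_ack=7131 B_seq=7131 B_ack=0
After event 4: A_seq=275 A_ack=7141 B_seq=7141 B_ack=0

275 7141 7141 0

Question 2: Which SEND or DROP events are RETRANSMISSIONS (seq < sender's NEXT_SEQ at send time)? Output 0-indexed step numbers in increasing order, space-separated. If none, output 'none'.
Answer: none

Derivation:
Step 0: SEND seq=7000 -> fresh
Step 1: SEND seq=7118 -> fresh
Step 2: DROP seq=0 -> fresh
Step 3: SEND seq=119 -> fresh
Step 4: SEND seq=7131 -> fresh
Step 5: SEND seq=7141 -> fresh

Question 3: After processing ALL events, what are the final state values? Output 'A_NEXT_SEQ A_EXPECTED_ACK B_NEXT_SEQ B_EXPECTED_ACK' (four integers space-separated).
Answer: 275 7199 7199 0

Derivation:
After event 0: A_seq=0 A_ack=7118 B_seq=7118 B_ack=0
After event 1: A_seq=0 A_ack=7131 B_seq=7131 B_ack=0
After event 2: A_seq=119 A_ack=7131 B_seq=7131 B_ack=0
After event 3: A_seq=275 A_ack=7131 B_seq=7131 B_ack=0
After event 4: A_seq=275 A_ack=7141 B_seq=7141 B_ack=0
After event 5: A_seq=275 A_ack=7199 B_seq=7199 B_ack=0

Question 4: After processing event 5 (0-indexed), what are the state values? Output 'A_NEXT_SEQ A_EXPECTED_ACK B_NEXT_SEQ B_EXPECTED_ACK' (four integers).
After event 0: A_seq=0 A_ack=7118 B_seq=7118 B_ack=0
After event 1: A_seq=0 A_ack=7131 B_seq=7131 B_ack=0
After event 2: A_seq=119 A_ack=7131 B_seq=7131 B_ack=0
After event 3: A_seq=275 A_ack=7131 B_seq=7131 B_ack=0
After event 4: A_seq=275 A_ack=7141 B_seq=7141 B_ack=0
After event 5: A_seq=275 A_ack=7199 B_seq=7199 B_ack=0

275 7199 7199 0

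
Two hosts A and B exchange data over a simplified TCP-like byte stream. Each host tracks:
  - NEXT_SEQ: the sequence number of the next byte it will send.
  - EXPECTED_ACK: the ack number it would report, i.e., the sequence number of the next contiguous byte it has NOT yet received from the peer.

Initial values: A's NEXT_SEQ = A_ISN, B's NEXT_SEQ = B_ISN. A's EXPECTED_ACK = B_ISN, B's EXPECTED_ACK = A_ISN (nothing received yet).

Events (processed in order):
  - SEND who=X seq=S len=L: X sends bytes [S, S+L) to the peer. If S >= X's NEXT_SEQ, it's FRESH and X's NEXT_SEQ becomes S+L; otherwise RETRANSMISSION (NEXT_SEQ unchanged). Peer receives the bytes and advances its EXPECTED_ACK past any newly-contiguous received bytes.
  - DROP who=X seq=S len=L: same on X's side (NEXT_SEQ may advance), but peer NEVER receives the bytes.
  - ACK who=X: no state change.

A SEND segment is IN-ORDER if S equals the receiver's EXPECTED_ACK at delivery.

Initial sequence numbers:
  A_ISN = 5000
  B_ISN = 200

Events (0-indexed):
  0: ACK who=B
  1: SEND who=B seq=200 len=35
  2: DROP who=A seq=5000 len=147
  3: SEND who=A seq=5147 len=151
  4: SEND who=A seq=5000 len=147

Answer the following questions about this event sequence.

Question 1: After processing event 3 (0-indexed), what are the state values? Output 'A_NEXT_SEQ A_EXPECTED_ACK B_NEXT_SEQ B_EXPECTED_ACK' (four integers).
After event 0: A_seq=5000 A_ack=200 B_seq=200 B_ack=5000
After event 1: A_seq=5000 A_ack=235 B_seq=235 B_ack=5000
After event 2: A_seq=5147 A_ack=235 B_seq=235 B_ack=5000
After event 3: A_seq=5298 A_ack=235 B_seq=235 B_ack=5000

5298 235 235 5000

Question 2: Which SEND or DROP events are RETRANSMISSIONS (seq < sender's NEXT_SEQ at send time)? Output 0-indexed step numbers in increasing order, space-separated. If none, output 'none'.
Answer: 4

Derivation:
Step 1: SEND seq=200 -> fresh
Step 2: DROP seq=5000 -> fresh
Step 3: SEND seq=5147 -> fresh
Step 4: SEND seq=5000 -> retransmit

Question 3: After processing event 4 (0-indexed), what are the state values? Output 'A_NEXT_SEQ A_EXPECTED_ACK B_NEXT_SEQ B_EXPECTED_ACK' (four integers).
After event 0: A_seq=5000 A_ack=200 B_seq=200 B_ack=5000
After event 1: A_seq=5000 A_ack=235 B_seq=235 B_ack=5000
After event 2: A_seq=5147 A_ack=235 B_seq=235 B_ack=5000
After event 3: A_seq=5298 A_ack=235 B_seq=235 B_ack=5000
After event 4: A_seq=5298 A_ack=235 B_seq=235 B_ack=5298

5298 235 235 5298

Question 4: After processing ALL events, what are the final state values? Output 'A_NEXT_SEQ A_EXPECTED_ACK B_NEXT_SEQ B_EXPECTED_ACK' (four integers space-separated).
After event 0: A_seq=5000 A_ack=200 B_seq=200 B_ack=5000
After event 1: A_seq=5000 A_ack=235 B_seq=235 B_ack=5000
After event 2: A_seq=5147 A_ack=235 B_seq=235 B_ack=5000
After event 3: A_seq=5298 A_ack=235 B_seq=235 B_ack=5000
After event 4: A_seq=5298 A_ack=235 B_seq=235 B_ack=5298

Answer: 5298 235 235 5298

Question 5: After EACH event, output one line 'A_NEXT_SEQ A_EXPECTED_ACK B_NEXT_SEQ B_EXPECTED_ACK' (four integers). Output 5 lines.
5000 200 200 5000
5000 235 235 5000
5147 235 235 5000
5298 235 235 5000
5298 235 235 5298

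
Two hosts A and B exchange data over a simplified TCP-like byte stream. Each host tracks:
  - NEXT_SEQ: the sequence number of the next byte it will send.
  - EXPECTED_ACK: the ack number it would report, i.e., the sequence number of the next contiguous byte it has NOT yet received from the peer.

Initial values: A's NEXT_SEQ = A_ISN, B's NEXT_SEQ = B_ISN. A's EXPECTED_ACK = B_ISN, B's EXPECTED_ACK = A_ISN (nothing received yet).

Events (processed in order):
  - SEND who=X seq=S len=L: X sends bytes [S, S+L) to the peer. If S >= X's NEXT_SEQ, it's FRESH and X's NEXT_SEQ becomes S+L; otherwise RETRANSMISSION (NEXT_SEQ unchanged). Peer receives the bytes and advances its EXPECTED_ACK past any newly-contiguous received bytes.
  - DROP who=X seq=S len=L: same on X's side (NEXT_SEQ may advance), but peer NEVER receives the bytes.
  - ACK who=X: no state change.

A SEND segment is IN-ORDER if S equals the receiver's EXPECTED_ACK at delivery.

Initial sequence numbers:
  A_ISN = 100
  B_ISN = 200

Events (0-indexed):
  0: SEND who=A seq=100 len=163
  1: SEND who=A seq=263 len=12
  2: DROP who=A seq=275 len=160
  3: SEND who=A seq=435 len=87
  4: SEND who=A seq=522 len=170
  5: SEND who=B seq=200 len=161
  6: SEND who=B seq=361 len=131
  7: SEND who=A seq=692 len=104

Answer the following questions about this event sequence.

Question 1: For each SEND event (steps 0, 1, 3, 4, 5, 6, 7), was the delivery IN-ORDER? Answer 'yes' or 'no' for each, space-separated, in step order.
Step 0: SEND seq=100 -> in-order
Step 1: SEND seq=263 -> in-order
Step 3: SEND seq=435 -> out-of-order
Step 4: SEND seq=522 -> out-of-order
Step 5: SEND seq=200 -> in-order
Step 6: SEND seq=361 -> in-order
Step 7: SEND seq=692 -> out-of-order

Answer: yes yes no no yes yes no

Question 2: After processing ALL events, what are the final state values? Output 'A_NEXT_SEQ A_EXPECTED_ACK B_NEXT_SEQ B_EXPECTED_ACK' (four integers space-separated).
After event 0: A_seq=263 A_ack=200 B_seq=200 B_ack=263
After event 1: A_seq=275 A_ack=200 B_seq=200 B_ack=275
After event 2: A_seq=435 A_ack=200 B_seq=200 B_ack=275
After event 3: A_seq=522 A_ack=200 B_seq=200 B_ack=275
After event 4: A_seq=692 A_ack=200 B_seq=200 B_ack=275
After event 5: A_seq=692 A_ack=361 B_seq=361 B_ack=275
After event 6: A_seq=692 A_ack=492 B_seq=492 B_ack=275
After event 7: A_seq=796 A_ack=492 B_seq=492 B_ack=275

Answer: 796 492 492 275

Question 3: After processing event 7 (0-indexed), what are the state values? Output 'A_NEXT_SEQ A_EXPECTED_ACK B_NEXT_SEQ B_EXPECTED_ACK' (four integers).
After event 0: A_seq=263 A_ack=200 B_seq=200 B_ack=263
After event 1: A_seq=275 A_ack=200 B_seq=200 B_ack=275
After event 2: A_seq=435 A_ack=200 B_seq=200 B_ack=275
After event 3: A_seq=522 A_ack=200 B_seq=200 B_ack=275
After event 4: A_seq=692 A_ack=200 B_seq=200 B_ack=275
After event 5: A_seq=692 A_ack=361 B_seq=361 B_ack=275
After event 6: A_seq=692 A_ack=492 B_seq=492 B_ack=275
After event 7: A_seq=796 A_ack=492 B_seq=492 B_ack=275

796 492 492 275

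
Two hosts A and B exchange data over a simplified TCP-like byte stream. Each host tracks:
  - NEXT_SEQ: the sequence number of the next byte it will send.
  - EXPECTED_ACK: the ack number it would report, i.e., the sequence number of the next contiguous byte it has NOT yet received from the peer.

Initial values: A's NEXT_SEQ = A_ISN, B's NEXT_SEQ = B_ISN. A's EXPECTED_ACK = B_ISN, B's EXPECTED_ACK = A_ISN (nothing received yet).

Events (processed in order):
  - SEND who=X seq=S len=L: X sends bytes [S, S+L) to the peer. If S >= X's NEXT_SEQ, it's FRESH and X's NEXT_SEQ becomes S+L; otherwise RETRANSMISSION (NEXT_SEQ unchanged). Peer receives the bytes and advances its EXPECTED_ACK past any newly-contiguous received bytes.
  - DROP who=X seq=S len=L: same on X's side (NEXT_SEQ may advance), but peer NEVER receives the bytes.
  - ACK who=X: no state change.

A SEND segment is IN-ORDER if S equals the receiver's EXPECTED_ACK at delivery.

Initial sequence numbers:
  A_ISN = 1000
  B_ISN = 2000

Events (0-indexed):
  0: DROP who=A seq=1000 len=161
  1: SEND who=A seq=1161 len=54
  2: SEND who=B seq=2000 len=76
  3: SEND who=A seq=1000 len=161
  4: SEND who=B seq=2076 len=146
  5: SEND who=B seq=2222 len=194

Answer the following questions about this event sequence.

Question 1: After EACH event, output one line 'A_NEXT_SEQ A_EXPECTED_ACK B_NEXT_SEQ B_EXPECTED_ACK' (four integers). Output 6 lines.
1161 2000 2000 1000
1215 2000 2000 1000
1215 2076 2076 1000
1215 2076 2076 1215
1215 2222 2222 1215
1215 2416 2416 1215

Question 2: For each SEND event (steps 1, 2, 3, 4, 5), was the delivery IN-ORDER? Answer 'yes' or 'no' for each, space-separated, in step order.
Step 1: SEND seq=1161 -> out-of-order
Step 2: SEND seq=2000 -> in-order
Step 3: SEND seq=1000 -> in-order
Step 4: SEND seq=2076 -> in-order
Step 5: SEND seq=2222 -> in-order

Answer: no yes yes yes yes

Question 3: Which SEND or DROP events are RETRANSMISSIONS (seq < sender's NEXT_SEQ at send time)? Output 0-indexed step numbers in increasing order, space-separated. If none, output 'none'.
Answer: 3

Derivation:
Step 0: DROP seq=1000 -> fresh
Step 1: SEND seq=1161 -> fresh
Step 2: SEND seq=2000 -> fresh
Step 3: SEND seq=1000 -> retransmit
Step 4: SEND seq=2076 -> fresh
Step 5: SEND seq=2222 -> fresh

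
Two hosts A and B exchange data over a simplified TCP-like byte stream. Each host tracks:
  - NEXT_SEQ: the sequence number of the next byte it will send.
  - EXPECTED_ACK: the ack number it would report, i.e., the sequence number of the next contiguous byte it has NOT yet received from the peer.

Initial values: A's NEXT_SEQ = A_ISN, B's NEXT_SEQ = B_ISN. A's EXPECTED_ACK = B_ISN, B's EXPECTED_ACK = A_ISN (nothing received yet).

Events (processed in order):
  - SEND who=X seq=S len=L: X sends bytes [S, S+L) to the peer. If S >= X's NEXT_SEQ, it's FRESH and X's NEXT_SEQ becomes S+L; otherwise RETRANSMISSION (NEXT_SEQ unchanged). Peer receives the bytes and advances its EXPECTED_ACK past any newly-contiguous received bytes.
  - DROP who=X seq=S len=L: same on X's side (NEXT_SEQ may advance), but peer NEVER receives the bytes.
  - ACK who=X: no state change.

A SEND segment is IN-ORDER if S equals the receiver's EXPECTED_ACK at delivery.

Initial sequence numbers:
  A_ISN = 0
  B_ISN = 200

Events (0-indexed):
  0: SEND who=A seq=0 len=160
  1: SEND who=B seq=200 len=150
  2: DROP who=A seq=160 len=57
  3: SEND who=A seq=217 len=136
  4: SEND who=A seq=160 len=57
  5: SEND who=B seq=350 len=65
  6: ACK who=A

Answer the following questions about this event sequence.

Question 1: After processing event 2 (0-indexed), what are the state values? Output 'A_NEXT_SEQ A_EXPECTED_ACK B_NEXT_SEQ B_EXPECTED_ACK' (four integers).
After event 0: A_seq=160 A_ack=200 B_seq=200 B_ack=160
After event 1: A_seq=160 A_ack=350 B_seq=350 B_ack=160
After event 2: A_seq=217 A_ack=350 B_seq=350 B_ack=160

217 350 350 160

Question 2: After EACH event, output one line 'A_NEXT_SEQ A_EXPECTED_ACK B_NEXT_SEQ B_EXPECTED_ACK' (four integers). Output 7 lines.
160 200 200 160
160 350 350 160
217 350 350 160
353 350 350 160
353 350 350 353
353 415 415 353
353 415 415 353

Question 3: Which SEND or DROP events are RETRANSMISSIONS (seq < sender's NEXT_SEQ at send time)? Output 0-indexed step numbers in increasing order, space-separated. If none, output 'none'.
Step 0: SEND seq=0 -> fresh
Step 1: SEND seq=200 -> fresh
Step 2: DROP seq=160 -> fresh
Step 3: SEND seq=217 -> fresh
Step 4: SEND seq=160 -> retransmit
Step 5: SEND seq=350 -> fresh

Answer: 4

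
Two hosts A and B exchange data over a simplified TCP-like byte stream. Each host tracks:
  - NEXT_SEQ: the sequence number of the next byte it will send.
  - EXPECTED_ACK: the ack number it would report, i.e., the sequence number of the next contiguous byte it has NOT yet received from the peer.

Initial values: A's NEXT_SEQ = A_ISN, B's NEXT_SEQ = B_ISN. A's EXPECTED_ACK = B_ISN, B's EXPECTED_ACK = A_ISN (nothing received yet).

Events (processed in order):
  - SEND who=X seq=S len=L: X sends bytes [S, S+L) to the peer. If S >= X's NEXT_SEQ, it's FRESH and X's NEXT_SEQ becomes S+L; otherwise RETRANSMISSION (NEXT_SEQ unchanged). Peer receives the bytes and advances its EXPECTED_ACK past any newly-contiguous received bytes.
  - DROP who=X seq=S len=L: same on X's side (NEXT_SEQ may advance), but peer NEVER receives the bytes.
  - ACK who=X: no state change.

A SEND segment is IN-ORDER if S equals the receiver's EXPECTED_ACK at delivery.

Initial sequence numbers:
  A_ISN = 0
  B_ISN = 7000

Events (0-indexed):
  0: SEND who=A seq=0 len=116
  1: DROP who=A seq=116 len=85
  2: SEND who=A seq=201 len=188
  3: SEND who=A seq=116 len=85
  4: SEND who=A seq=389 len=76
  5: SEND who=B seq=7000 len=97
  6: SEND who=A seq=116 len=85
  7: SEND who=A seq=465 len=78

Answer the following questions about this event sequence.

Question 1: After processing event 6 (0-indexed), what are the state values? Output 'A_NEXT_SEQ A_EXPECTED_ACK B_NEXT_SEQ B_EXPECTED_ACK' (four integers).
After event 0: A_seq=116 A_ack=7000 B_seq=7000 B_ack=116
After event 1: A_seq=201 A_ack=7000 B_seq=7000 B_ack=116
After event 2: A_seq=389 A_ack=7000 B_seq=7000 B_ack=116
After event 3: A_seq=389 A_ack=7000 B_seq=7000 B_ack=389
After event 4: A_seq=465 A_ack=7000 B_seq=7000 B_ack=465
After event 5: A_seq=465 A_ack=7097 B_seq=7097 B_ack=465
After event 6: A_seq=465 A_ack=7097 B_seq=7097 B_ack=465

465 7097 7097 465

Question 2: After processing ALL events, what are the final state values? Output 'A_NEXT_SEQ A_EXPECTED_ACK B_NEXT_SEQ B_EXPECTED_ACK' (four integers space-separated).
Answer: 543 7097 7097 543

Derivation:
After event 0: A_seq=116 A_ack=7000 B_seq=7000 B_ack=116
After event 1: A_seq=201 A_ack=7000 B_seq=7000 B_ack=116
After event 2: A_seq=389 A_ack=7000 B_seq=7000 B_ack=116
After event 3: A_seq=389 A_ack=7000 B_seq=7000 B_ack=389
After event 4: A_seq=465 A_ack=7000 B_seq=7000 B_ack=465
After event 5: A_seq=465 A_ack=7097 B_seq=7097 B_ack=465
After event 6: A_seq=465 A_ack=7097 B_seq=7097 B_ack=465
After event 7: A_seq=543 A_ack=7097 B_seq=7097 B_ack=543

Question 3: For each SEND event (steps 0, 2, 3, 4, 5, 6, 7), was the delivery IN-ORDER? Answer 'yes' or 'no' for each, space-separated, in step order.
Step 0: SEND seq=0 -> in-order
Step 2: SEND seq=201 -> out-of-order
Step 3: SEND seq=116 -> in-order
Step 4: SEND seq=389 -> in-order
Step 5: SEND seq=7000 -> in-order
Step 6: SEND seq=116 -> out-of-order
Step 7: SEND seq=465 -> in-order

Answer: yes no yes yes yes no yes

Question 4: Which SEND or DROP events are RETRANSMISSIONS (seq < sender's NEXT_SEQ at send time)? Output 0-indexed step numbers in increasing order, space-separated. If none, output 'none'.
Answer: 3 6

Derivation:
Step 0: SEND seq=0 -> fresh
Step 1: DROP seq=116 -> fresh
Step 2: SEND seq=201 -> fresh
Step 3: SEND seq=116 -> retransmit
Step 4: SEND seq=389 -> fresh
Step 5: SEND seq=7000 -> fresh
Step 6: SEND seq=116 -> retransmit
Step 7: SEND seq=465 -> fresh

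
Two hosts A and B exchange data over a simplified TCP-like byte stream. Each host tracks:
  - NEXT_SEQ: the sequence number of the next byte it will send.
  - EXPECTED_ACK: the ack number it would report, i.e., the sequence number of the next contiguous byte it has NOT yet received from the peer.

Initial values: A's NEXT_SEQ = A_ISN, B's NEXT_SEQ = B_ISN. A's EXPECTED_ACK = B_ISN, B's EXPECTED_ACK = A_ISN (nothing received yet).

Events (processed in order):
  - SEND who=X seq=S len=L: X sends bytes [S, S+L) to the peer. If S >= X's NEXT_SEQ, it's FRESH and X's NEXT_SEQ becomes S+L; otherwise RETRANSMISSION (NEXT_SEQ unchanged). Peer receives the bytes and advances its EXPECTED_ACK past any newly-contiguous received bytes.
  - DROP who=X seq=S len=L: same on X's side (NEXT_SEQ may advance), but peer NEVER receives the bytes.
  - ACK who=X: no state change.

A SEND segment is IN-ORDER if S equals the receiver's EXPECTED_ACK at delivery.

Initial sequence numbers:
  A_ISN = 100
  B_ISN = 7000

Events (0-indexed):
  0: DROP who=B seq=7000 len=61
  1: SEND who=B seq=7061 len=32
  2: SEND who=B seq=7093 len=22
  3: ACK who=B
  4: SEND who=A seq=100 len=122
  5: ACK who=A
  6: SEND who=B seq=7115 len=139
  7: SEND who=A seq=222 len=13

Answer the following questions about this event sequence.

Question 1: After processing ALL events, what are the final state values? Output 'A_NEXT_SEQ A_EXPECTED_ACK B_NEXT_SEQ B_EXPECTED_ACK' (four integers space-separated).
Answer: 235 7000 7254 235

Derivation:
After event 0: A_seq=100 A_ack=7000 B_seq=7061 B_ack=100
After event 1: A_seq=100 A_ack=7000 B_seq=7093 B_ack=100
After event 2: A_seq=100 A_ack=7000 B_seq=7115 B_ack=100
After event 3: A_seq=100 A_ack=7000 B_seq=7115 B_ack=100
After event 4: A_seq=222 A_ack=7000 B_seq=7115 B_ack=222
After event 5: A_seq=222 A_ack=7000 B_seq=7115 B_ack=222
After event 6: A_seq=222 A_ack=7000 B_seq=7254 B_ack=222
After event 7: A_seq=235 A_ack=7000 B_seq=7254 B_ack=235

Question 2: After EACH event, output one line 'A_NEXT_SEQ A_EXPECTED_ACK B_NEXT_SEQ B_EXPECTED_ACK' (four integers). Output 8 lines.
100 7000 7061 100
100 7000 7093 100
100 7000 7115 100
100 7000 7115 100
222 7000 7115 222
222 7000 7115 222
222 7000 7254 222
235 7000 7254 235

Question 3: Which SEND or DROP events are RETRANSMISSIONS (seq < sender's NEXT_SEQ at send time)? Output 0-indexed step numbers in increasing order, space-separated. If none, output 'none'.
Step 0: DROP seq=7000 -> fresh
Step 1: SEND seq=7061 -> fresh
Step 2: SEND seq=7093 -> fresh
Step 4: SEND seq=100 -> fresh
Step 6: SEND seq=7115 -> fresh
Step 7: SEND seq=222 -> fresh

Answer: none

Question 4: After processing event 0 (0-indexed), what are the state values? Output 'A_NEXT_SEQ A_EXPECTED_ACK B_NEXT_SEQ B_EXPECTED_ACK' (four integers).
After event 0: A_seq=100 A_ack=7000 B_seq=7061 B_ack=100

100 7000 7061 100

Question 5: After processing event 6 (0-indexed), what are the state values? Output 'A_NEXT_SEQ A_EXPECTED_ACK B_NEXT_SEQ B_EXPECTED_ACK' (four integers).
After event 0: A_seq=100 A_ack=7000 B_seq=7061 B_ack=100
After event 1: A_seq=100 A_ack=7000 B_seq=7093 B_ack=100
After event 2: A_seq=100 A_ack=7000 B_seq=7115 B_ack=100
After event 3: A_seq=100 A_ack=7000 B_seq=7115 B_ack=100
After event 4: A_seq=222 A_ack=7000 B_seq=7115 B_ack=222
After event 5: A_seq=222 A_ack=7000 B_seq=7115 B_ack=222
After event 6: A_seq=222 A_ack=7000 B_seq=7254 B_ack=222

222 7000 7254 222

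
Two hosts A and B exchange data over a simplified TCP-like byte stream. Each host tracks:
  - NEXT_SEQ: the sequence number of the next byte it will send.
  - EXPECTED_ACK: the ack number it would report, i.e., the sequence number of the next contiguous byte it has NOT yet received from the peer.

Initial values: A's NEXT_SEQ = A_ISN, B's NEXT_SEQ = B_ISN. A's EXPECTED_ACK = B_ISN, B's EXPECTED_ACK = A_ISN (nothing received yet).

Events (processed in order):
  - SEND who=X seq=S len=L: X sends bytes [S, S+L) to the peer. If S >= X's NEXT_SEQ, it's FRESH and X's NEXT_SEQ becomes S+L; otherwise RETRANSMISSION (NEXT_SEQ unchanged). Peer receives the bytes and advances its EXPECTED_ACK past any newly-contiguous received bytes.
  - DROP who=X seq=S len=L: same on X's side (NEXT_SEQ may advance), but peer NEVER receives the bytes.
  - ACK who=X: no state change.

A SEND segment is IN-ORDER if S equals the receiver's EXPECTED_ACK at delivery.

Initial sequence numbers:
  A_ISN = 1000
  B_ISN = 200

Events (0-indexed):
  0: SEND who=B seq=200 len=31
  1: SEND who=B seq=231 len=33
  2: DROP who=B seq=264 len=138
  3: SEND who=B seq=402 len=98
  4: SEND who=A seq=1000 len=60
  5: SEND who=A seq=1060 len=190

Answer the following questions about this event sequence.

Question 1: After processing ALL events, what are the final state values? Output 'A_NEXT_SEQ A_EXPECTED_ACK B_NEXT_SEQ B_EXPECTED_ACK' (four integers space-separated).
Answer: 1250 264 500 1250

Derivation:
After event 0: A_seq=1000 A_ack=231 B_seq=231 B_ack=1000
After event 1: A_seq=1000 A_ack=264 B_seq=264 B_ack=1000
After event 2: A_seq=1000 A_ack=264 B_seq=402 B_ack=1000
After event 3: A_seq=1000 A_ack=264 B_seq=500 B_ack=1000
After event 4: A_seq=1060 A_ack=264 B_seq=500 B_ack=1060
After event 5: A_seq=1250 A_ack=264 B_seq=500 B_ack=1250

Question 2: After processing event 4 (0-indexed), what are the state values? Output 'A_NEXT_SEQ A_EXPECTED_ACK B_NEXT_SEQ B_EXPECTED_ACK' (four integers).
After event 0: A_seq=1000 A_ack=231 B_seq=231 B_ack=1000
After event 1: A_seq=1000 A_ack=264 B_seq=264 B_ack=1000
After event 2: A_seq=1000 A_ack=264 B_seq=402 B_ack=1000
After event 3: A_seq=1000 A_ack=264 B_seq=500 B_ack=1000
After event 4: A_seq=1060 A_ack=264 B_seq=500 B_ack=1060

1060 264 500 1060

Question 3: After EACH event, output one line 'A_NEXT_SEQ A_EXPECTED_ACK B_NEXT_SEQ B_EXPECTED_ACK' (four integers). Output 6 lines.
1000 231 231 1000
1000 264 264 1000
1000 264 402 1000
1000 264 500 1000
1060 264 500 1060
1250 264 500 1250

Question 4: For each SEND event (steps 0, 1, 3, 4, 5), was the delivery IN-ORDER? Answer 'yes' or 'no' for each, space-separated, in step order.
Answer: yes yes no yes yes

Derivation:
Step 0: SEND seq=200 -> in-order
Step 1: SEND seq=231 -> in-order
Step 3: SEND seq=402 -> out-of-order
Step 4: SEND seq=1000 -> in-order
Step 5: SEND seq=1060 -> in-order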